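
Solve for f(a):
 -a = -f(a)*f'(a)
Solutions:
 f(a) = -sqrt(C1 + a^2)
 f(a) = sqrt(C1 + a^2)


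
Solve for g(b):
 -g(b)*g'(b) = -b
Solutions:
 g(b) = -sqrt(C1 + b^2)
 g(b) = sqrt(C1 + b^2)


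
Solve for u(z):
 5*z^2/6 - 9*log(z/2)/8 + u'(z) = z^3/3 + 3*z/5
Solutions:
 u(z) = C1 + z^4/12 - 5*z^3/18 + 3*z^2/10 + 9*z*log(z)/8 - 9*z/8 - 9*z*log(2)/8


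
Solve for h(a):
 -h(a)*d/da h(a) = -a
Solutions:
 h(a) = -sqrt(C1 + a^2)
 h(a) = sqrt(C1 + a^2)


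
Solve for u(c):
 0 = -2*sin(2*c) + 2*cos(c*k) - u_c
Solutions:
 u(c) = C1 + cos(2*c) + 2*sin(c*k)/k


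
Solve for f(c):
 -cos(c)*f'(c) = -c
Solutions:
 f(c) = C1 + Integral(c/cos(c), c)


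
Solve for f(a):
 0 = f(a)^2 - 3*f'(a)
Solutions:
 f(a) = -3/(C1 + a)


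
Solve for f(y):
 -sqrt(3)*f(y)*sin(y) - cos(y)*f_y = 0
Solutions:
 f(y) = C1*cos(y)^(sqrt(3))


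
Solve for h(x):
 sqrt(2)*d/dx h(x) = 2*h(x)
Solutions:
 h(x) = C1*exp(sqrt(2)*x)


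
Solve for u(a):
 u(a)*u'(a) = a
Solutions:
 u(a) = -sqrt(C1 + a^2)
 u(a) = sqrt(C1 + a^2)


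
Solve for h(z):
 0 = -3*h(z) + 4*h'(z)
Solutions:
 h(z) = C1*exp(3*z/4)


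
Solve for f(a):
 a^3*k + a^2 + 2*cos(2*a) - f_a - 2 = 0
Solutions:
 f(a) = C1 + a^4*k/4 + a^3/3 - 2*a + 2*sin(a)*cos(a)


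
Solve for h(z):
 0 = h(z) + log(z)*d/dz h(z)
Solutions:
 h(z) = C1*exp(-li(z))


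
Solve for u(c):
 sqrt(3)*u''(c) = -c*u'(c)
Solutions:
 u(c) = C1 + C2*erf(sqrt(2)*3^(3/4)*c/6)


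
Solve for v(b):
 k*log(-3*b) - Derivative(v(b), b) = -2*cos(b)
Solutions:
 v(b) = C1 + b*k*(log(-b) - 1) + b*k*log(3) + 2*sin(b)


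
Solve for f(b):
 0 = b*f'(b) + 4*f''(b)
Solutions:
 f(b) = C1 + C2*erf(sqrt(2)*b/4)


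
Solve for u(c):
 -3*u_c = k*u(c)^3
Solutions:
 u(c) = -sqrt(6)*sqrt(-1/(C1 - c*k))/2
 u(c) = sqrt(6)*sqrt(-1/(C1 - c*k))/2


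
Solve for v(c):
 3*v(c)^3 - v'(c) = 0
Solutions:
 v(c) = -sqrt(2)*sqrt(-1/(C1 + 3*c))/2
 v(c) = sqrt(2)*sqrt(-1/(C1 + 3*c))/2


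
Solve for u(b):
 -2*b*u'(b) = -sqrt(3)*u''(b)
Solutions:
 u(b) = C1 + C2*erfi(3^(3/4)*b/3)


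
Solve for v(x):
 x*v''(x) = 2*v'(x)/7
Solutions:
 v(x) = C1 + C2*x^(9/7)


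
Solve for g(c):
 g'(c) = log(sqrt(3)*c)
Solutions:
 g(c) = C1 + c*log(c) - c + c*log(3)/2


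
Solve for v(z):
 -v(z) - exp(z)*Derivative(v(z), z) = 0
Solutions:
 v(z) = C1*exp(exp(-z))


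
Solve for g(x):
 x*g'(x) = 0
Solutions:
 g(x) = C1


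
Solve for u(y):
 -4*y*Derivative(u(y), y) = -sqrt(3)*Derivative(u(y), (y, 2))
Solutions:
 u(y) = C1 + C2*erfi(sqrt(2)*3^(3/4)*y/3)


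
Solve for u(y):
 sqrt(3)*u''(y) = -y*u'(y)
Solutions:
 u(y) = C1 + C2*erf(sqrt(2)*3^(3/4)*y/6)


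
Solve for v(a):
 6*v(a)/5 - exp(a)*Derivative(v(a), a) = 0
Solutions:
 v(a) = C1*exp(-6*exp(-a)/5)


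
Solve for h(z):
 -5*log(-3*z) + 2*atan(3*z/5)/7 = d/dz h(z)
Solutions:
 h(z) = C1 - 5*z*log(-z) + 2*z*atan(3*z/5)/7 - 5*z*log(3) + 5*z - 5*log(9*z^2 + 25)/21


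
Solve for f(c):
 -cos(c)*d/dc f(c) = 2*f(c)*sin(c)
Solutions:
 f(c) = C1*cos(c)^2


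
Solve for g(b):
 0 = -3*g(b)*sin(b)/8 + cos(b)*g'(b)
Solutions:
 g(b) = C1/cos(b)^(3/8)


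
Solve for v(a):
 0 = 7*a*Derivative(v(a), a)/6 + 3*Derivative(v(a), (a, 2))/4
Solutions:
 v(a) = C1 + C2*erf(sqrt(7)*a/3)


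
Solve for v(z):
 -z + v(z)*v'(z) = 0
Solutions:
 v(z) = -sqrt(C1 + z^2)
 v(z) = sqrt(C1 + z^2)


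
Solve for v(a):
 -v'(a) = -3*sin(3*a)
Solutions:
 v(a) = C1 - cos(3*a)


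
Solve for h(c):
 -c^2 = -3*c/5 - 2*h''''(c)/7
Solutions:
 h(c) = C1 + C2*c + C3*c^2 + C4*c^3 + 7*c^6/720 - 7*c^5/400


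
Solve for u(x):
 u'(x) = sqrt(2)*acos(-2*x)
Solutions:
 u(x) = C1 + sqrt(2)*(x*acos(-2*x) + sqrt(1 - 4*x^2)/2)


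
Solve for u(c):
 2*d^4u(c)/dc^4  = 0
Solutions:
 u(c) = C1 + C2*c + C3*c^2 + C4*c^3


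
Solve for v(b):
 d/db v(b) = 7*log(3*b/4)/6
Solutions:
 v(b) = C1 + 7*b*log(b)/6 - 7*b*log(2)/3 - 7*b/6 + 7*b*log(3)/6


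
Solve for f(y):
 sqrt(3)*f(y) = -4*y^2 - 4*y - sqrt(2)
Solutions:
 f(y) = -4*sqrt(3)*y^2/3 - 4*sqrt(3)*y/3 - sqrt(6)/3


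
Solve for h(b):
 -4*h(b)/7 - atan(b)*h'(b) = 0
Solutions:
 h(b) = C1*exp(-4*Integral(1/atan(b), b)/7)


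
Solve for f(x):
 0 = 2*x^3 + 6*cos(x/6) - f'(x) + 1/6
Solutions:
 f(x) = C1 + x^4/2 + x/6 + 36*sin(x/6)


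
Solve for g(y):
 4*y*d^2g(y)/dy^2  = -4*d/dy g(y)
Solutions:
 g(y) = C1 + C2*log(y)


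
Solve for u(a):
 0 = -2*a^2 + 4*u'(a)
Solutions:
 u(a) = C1 + a^3/6


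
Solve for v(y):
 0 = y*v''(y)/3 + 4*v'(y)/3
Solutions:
 v(y) = C1 + C2/y^3


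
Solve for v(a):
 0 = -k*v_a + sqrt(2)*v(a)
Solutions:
 v(a) = C1*exp(sqrt(2)*a/k)


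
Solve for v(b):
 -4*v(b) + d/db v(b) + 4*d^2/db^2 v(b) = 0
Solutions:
 v(b) = C1*exp(b*(-1 + sqrt(65))/8) + C2*exp(-b*(1 + sqrt(65))/8)


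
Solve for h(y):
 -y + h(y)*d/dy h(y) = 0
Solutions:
 h(y) = -sqrt(C1 + y^2)
 h(y) = sqrt(C1 + y^2)


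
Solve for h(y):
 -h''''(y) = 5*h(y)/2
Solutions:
 h(y) = (C1*sin(10^(1/4)*y/2) + C2*cos(10^(1/4)*y/2))*exp(-10^(1/4)*y/2) + (C3*sin(10^(1/4)*y/2) + C4*cos(10^(1/4)*y/2))*exp(10^(1/4)*y/2)


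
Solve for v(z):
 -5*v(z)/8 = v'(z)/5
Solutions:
 v(z) = C1*exp(-25*z/8)


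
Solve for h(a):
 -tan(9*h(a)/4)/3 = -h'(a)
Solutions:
 h(a) = -4*asin(C1*exp(3*a/4))/9 + 4*pi/9
 h(a) = 4*asin(C1*exp(3*a/4))/9


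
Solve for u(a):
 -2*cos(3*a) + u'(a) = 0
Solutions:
 u(a) = C1 + 2*sin(3*a)/3


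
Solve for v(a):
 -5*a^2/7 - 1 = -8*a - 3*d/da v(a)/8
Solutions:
 v(a) = C1 + 40*a^3/63 - 32*a^2/3 + 8*a/3


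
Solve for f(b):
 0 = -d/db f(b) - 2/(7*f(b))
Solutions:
 f(b) = -sqrt(C1 - 28*b)/7
 f(b) = sqrt(C1 - 28*b)/7


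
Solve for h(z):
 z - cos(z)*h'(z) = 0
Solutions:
 h(z) = C1 + Integral(z/cos(z), z)


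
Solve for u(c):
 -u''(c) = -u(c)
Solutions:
 u(c) = C1*exp(-c) + C2*exp(c)


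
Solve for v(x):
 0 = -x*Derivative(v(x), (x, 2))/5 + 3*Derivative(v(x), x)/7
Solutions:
 v(x) = C1 + C2*x^(22/7)


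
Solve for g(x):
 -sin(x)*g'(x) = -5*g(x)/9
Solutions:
 g(x) = C1*(cos(x) - 1)^(5/18)/(cos(x) + 1)^(5/18)


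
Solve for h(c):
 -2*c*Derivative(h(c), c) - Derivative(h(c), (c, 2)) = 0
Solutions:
 h(c) = C1 + C2*erf(c)


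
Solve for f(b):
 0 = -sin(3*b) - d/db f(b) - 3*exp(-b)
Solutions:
 f(b) = C1 + cos(3*b)/3 + 3*exp(-b)


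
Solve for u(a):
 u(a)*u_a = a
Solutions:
 u(a) = -sqrt(C1 + a^2)
 u(a) = sqrt(C1 + a^2)


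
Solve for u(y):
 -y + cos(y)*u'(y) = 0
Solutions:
 u(y) = C1 + Integral(y/cos(y), y)


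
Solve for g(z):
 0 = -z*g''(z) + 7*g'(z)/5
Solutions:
 g(z) = C1 + C2*z^(12/5)


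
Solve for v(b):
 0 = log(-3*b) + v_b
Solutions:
 v(b) = C1 - b*log(-b) + b*(1 - log(3))


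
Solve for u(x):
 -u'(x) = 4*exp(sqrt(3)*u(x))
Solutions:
 u(x) = sqrt(3)*(2*log(1/(C1 + 4*x)) - log(3))/6


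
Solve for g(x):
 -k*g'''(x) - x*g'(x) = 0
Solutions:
 g(x) = C1 + Integral(C2*airyai(x*(-1/k)^(1/3)) + C3*airybi(x*(-1/k)^(1/3)), x)


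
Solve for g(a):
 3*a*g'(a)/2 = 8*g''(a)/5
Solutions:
 g(a) = C1 + C2*erfi(sqrt(30)*a/8)


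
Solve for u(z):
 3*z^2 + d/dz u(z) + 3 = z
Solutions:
 u(z) = C1 - z^3 + z^2/2 - 3*z


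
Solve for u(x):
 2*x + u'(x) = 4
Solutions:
 u(x) = C1 - x^2 + 4*x


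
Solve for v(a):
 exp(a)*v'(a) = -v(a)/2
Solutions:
 v(a) = C1*exp(exp(-a)/2)


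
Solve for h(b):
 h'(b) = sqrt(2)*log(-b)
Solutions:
 h(b) = C1 + sqrt(2)*b*log(-b) - sqrt(2)*b


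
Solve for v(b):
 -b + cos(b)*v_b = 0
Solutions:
 v(b) = C1 + Integral(b/cos(b), b)


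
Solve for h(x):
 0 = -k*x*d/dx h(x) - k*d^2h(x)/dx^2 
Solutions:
 h(x) = C1 + C2*erf(sqrt(2)*x/2)


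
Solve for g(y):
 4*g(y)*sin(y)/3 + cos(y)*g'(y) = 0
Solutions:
 g(y) = C1*cos(y)^(4/3)


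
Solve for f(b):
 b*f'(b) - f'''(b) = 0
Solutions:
 f(b) = C1 + Integral(C2*airyai(b) + C3*airybi(b), b)


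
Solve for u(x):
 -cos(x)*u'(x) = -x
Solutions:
 u(x) = C1 + Integral(x/cos(x), x)


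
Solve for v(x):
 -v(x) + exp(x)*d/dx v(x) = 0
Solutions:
 v(x) = C1*exp(-exp(-x))


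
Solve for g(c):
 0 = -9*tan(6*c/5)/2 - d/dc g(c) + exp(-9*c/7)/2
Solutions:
 g(c) = C1 - 15*log(tan(6*c/5)^2 + 1)/8 - 7*exp(-9*c/7)/18


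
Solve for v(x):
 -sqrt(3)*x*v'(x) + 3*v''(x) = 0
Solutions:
 v(x) = C1 + C2*erfi(sqrt(2)*3^(3/4)*x/6)


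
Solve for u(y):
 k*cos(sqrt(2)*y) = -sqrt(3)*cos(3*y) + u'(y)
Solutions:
 u(y) = C1 + sqrt(2)*k*sin(sqrt(2)*y)/2 + sqrt(3)*sin(3*y)/3


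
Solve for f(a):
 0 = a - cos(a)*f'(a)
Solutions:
 f(a) = C1 + Integral(a/cos(a), a)


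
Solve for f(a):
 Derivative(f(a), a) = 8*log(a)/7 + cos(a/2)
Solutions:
 f(a) = C1 + 8*a*log(a)/7 - 8*a/7 + 2*sin(a/2)


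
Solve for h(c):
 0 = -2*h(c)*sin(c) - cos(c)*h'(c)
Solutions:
 h(c) = C1*cos(c)^2


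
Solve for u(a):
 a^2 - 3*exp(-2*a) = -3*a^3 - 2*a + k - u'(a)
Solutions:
 u(a) = C1 - 3*a^4/4 - a^3/3 - a^2 + a*k - 3*exp(-2*a)/2


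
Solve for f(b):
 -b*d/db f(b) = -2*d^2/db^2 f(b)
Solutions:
 f(b) = C1 + C2*erfi(b/2)


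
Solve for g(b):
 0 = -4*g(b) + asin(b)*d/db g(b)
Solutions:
 g(b) = C1*exp(4*Integral(1/asin(b), b))


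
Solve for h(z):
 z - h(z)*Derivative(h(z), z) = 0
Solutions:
 h(z) = -sqrt(C1 + z^2)
 h(z) = sqrt(C1 + z^2)


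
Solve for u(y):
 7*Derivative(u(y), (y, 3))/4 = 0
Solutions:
 u(y) = C1 + C2*y + C3*y^2


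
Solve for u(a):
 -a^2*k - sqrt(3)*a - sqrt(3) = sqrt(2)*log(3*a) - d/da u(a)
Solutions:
 u(a) = C1 + a^3*k/3 + sqrt(3)*a^2/2 + sqrt(2)*a*log(a) - sqrt(2)*a + sqrt(2)*a*log(3) + sqrt(3)*a


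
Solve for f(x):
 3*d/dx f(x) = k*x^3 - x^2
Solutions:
 f(x) = C1 + k*x^4/12 - x^3/9


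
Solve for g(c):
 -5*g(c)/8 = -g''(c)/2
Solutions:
 g(c) = C1*exp(-sqrt(5)*c/2) + C2*exp(sqrt(5)*c/2)


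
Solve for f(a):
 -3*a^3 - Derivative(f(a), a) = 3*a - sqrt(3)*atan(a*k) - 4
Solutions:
 f(a) = C1 - 3*a^4/4 - 3*a^2/2 + 4*a + sqrt(3)*Piecewise((a*atan(a*k) - log(a^2*k^2 + 1)/(2*k), Ne(k, 0)), (0, True))


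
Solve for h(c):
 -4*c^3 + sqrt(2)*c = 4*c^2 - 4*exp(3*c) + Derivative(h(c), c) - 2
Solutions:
 h(c) = C1 - c^4 - 4*c^3/3 + sqrt(2)*c^2/2 + 2*c + 4*exp(3*c)/3


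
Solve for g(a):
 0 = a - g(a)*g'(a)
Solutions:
 g(a) = -sqrt(C1 + a^2)
 g(a) = sqrt(C1 + a^2)


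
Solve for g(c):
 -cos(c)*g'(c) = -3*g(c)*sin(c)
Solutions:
 g(c) = C1/cos(c)^3


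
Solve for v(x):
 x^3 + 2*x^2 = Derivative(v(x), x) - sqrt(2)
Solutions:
 v(x) = C1 + x^4/4 + 2*x^3/3 + sqrt(2)*x


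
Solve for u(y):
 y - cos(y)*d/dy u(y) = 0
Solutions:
 u(y) = C1 + Integral(y/cos(y), y)


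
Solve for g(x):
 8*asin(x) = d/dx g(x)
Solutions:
 g(x) = C1 + 8*x*asin(x) + 8*sqrt(1 - x^2)


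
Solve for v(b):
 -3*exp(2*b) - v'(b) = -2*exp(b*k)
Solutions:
 v(b) = C1 - 3*exp(2*b)/2 + 2*exp(b*k)/k


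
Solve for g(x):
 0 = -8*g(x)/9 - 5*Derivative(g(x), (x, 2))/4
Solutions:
 g(x) = C1*sin(4*sqrt(10)*x/15) + C2*cos(4*sqrt(10)*x/15)


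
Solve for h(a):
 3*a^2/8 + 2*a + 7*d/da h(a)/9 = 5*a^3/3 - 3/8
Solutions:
 h(a) = C1 + 15*a^4/28 - 9*a^3/56 - 9*a^2/7 - 27*a/56


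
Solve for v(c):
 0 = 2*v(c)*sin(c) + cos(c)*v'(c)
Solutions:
 v(c) = C1*cos(c)^2


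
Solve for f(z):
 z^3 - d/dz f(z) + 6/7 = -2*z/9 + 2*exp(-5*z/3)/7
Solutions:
 f(z) = C1 + z^4/4 + z^2/9 + 6*z/7 + 6*exp(-5*z/3)/35


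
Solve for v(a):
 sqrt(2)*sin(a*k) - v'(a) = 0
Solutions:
 v(a) = C1 - sqrt(2)*cos(a*k)/k


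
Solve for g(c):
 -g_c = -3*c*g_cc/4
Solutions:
 g(c) = C1 + C2*c^(7/3)


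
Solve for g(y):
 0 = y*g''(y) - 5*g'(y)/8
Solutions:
 g(y) = C1 + C2*y^(13/8)


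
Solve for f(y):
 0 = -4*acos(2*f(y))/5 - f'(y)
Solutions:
 Integral(1/acos(2*_y), (_y, f(y))) = C1 - 4*y/5


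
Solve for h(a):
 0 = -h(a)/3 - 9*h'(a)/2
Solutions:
 h(a) = C1*exp(-2*a/27)


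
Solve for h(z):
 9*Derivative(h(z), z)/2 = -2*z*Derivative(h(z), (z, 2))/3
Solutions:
 h(z) = C1 + C2/z^(23/4)


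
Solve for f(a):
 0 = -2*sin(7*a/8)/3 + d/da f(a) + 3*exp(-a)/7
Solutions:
 f(a) = C1 - 16*cos(7*a/8)/21 + 3*exp(-a)/7


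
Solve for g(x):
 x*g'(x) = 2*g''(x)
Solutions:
 g(x) = C1 + C2*erfi(x/2)


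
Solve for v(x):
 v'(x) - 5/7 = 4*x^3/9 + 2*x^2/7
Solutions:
 v(x) = C1 + x^4/9 + 2*x^3/21 + 5*x/7


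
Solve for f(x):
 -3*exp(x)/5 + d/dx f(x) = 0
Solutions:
 f(x) = C1 + 3*exp(x)/5


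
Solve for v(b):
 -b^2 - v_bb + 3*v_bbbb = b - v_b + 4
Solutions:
 v(b) = C1 + C2*exp(2^(1/3)*b*(2/(sqrt(77) + 9)^(1/3) + 2^(1/3)*(sqrt(77) + 9)^(1/3))/12)*sin(2^(1/3)*sqrt(3)*b*(-2^(1/3)*(sqrt(77) + 9)^(1/3) + 2/(sqrt(77) + 9)^(1/3))/12) + C3*exp(2^(1/3)*b*(2/(sqrt(77) + 9)^(1/3) + 2^(1/3)*(sqrt(77) + 9)^(1/3))/12)*cos(2^(1/3)*sqrt(3)*b*(-2^(1/3)*(sqrt(77) + 9)^(1/3) + 2/(sqrt(77) + 9)^(1/3))/12) + C4*exp(-2^(1/3)*b*(2/(sqrt(77) + 9)^(1/3) + 2^(1/3)*(sqrt(77) + 9)^(1/3))/6) + b^3/3 + 3*b^2/2 + 7*b


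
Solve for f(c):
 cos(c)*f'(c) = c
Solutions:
 f(c) = C1 + Integral(c/cos(c), c)


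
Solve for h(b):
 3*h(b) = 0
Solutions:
 h(b) = 0


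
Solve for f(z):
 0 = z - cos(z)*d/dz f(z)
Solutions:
 f(z) = C1 + Integral(z/cos(z), z)


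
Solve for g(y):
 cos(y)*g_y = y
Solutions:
 g(y) = C1 + Integral(y/cos(y), y)


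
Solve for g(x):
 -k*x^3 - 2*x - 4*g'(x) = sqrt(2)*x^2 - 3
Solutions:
 g(x) = C1 - k*x^4/16 - sqrt(2)*x^3/12 - x^2/4 + 3*x/4


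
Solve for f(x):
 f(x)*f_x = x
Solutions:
 f(x) = -sqrt(C1 + x^2)
 f(x) = sqrt(C1 + x^2)


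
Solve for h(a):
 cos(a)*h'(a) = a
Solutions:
 h(a) = C1 + Integral(a/cos(a), a)


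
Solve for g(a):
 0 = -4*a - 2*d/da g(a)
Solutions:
 g(a) = C1 - a^2


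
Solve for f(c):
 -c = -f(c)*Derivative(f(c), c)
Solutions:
 f(c) = -sqrt(C1 + c^2)
 f(c) = sqrt(C1 + c^2)


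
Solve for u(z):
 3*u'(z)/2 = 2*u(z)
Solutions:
 u(z) = C1*exp(4*z/3)


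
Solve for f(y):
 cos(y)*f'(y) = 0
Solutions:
 f(y) = C1


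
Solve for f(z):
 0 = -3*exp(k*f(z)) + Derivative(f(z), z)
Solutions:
 f(z) = Piecewise((log(-1/(C1*k + 3*k*z))/k, Ne(k, 0)), (nan, True))
 f(z) = Piecewise((C1 + 3*z, Eq(k, 0)), (nan, True))


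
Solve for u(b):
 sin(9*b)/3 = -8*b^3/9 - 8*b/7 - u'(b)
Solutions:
 u(b) = C1 - 2*b^4/9 - 4*b^2/7 + cos(9*b)/27


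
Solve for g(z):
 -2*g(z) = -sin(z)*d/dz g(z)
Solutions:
 g(z) = C1*(cos(z) - 1)/(cos(z) + 1)


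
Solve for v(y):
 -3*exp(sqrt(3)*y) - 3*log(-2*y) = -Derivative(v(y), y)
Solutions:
 v(y) = C1 + 3*y*log(-y) + 3*y*(-1 + log(2)) + sqrt(3)*exp(sqrt(3)*y)


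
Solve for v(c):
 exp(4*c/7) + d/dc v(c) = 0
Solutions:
 v(c) = C1 - 7*exp(4*c/7)/4


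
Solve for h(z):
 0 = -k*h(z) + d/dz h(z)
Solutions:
 h(z) = C1*exp(k*z)


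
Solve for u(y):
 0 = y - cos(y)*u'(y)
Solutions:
 u(y) = C1 + Integral(y/cos(y), y)


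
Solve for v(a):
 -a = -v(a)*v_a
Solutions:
 v(a) = -sqrt(C1 + a^2)
 v(a) = sqrt(C1 + a^2)


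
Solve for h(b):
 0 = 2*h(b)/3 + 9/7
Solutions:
 h(b) = -27/14


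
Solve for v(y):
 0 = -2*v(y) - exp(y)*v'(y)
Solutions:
 v(y) = C1*exp(2*exp(-y))


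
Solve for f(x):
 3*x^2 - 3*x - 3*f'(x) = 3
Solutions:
 f(x) = C1 + x^3/3 - x^2/2 - x


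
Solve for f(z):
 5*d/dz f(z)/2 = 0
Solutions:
 f(z) = C1


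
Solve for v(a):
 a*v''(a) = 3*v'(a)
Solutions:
 v(a) = C1 + C2*a^4


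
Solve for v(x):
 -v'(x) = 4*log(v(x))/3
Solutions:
 li(v(x)) = C1 - 4*x/3


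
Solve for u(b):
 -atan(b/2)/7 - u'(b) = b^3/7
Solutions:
 u(b) = C1 - b^4/28 - b*atan(b/2)/7 + log(b^2 + 4)/7


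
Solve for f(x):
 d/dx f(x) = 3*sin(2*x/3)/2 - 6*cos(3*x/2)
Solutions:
 f(x) = C1 - 4*sin(3*x/2) - 9*cos(2*x/3)/4


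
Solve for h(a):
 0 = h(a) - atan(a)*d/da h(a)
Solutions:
 h(a) = C1*exp(Integral(1/atan(a), a))


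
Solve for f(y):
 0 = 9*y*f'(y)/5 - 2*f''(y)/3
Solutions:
 f(y) = C1 + C2*erfi(3*sqrt(15)*y/10)


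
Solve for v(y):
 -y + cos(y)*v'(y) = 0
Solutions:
 v(y) = C1 + Integral(y/cos(y), y)


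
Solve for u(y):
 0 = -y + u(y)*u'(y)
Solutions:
 u(y) = -sqrt(C1 + y^2)
 u(y) = sqrt(C1 + y^2)


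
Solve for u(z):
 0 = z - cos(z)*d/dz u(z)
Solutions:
 u(z) = C1 + Integral(z/cos(z), z)


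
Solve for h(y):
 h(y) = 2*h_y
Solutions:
 h(y) = C1*exp(y/2)


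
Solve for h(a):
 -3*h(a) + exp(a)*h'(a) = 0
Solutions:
 h(a) = C1*exp(-3*exp(-a))


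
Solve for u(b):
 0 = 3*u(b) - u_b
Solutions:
 u(b) = C1*exp(3*b)


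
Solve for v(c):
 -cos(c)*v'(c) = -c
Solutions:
 v(c) = C1 + Integral(c/cos(c), c)


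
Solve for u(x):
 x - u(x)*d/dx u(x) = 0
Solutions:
 u(x) = -sqrt(C1 + x^2)
 u(x) = sqrt(C1 + x^2)


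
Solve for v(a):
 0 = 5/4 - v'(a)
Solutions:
 v(a) = C1 + 5*a/4


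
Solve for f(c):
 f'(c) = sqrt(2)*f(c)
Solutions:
 f(c) = C1*exp(sqrt(2)*c)


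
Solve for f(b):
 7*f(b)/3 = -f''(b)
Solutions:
 f(b) = C1*sin(sqrt(21)*b/3) + C2*cos(sqrt(21)*b/3)


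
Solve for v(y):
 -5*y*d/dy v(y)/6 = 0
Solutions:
 v(y) = C1


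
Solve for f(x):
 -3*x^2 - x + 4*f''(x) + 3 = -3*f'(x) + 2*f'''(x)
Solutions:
 f(x) = C1 + C2*exp(x*(1 - sqrt(10)/2)) + C3*exp(x*(1 + sqrt(10)/2)) + x^3/3 - 7*x^2/6 + 31*x/9


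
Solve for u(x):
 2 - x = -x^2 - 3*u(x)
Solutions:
 u(x) = -x^2/3 + x/3 - 2/3


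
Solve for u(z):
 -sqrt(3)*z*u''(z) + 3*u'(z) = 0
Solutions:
 u(z) = C1 + C2*z^(1 + sqrt(3))


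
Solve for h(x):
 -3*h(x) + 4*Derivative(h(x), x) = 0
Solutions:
 h(x) = C1*exp(3*x/4)


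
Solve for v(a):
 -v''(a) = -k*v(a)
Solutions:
 v(a) = C1*exp(-a*sqrt(k)) + C2*exp(a*sqrt(k))


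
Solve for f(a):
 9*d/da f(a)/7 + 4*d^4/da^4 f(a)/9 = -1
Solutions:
 f(a) = C1 + C4*exp(-3*294^(1/3)*a/14) - 7*a/9 + (C2*sin(3*3^(5/6)*98^(1/3)*a/28) + C3*cos(3*3^(5/6)*98^(1/3)*a/28))*exp(3*294^(1/3)*a/28)


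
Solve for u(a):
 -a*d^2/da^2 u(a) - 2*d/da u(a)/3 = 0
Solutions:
 u(a) = C1 + C2*a^(1/3)


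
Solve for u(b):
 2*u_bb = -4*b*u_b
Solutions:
 u(b) = C1 + C2*erf(b)


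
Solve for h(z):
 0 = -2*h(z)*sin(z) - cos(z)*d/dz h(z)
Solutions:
 h(z) = C1*cos(z)^2


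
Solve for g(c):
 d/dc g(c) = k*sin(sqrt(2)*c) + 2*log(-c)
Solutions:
 g(c) = C1 + 2*c*log(-c) - 2*c - sqrt(2)*k*cos(sqrt(2)*c)/2


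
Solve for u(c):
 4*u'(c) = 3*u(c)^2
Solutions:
 u(c) = -4/(C1 + 3*c)


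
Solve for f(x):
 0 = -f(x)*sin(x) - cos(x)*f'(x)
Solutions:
 f(x) = C1*cos(x)


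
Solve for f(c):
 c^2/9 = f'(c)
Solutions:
 f(c) = C1 + c^3/27


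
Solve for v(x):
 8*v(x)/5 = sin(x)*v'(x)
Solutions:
 v(x) = C1*(cos(x) - 1)^(4/5)/(cos(x) + 1)^(4/5)


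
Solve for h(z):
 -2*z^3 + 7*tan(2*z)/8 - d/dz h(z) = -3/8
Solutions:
 h(z) = C1 - z^4/2 + 3*z/8 - 7*log(cos(2*z))/16


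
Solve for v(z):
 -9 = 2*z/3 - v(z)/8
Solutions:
 v(z) = 16*z/3 + 72


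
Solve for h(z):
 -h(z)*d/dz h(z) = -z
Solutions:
 h(z) = -sqrt(C1 + z^2)
 h(z) = sqrt(C1 + z^2)


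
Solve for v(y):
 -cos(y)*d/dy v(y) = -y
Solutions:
 v(y) = C1 + Integral(y/cos(y), y)


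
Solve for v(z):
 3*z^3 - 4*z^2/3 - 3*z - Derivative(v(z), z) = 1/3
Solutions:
 v(z) = C1 + 3*z^4/4 - 4*z^3/9 - 3*z^2/2 - z/3


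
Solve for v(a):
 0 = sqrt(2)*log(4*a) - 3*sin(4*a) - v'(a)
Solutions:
 v(a) = C1 + sqrt(2)*a*(log(a) - 1) + 2*sqrt(2)*a*log(2) + 3*cos(4*a)/4


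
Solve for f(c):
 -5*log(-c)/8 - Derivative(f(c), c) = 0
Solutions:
 f(c) = C1 - 5*c*log(-c)/8 + 5*c/8


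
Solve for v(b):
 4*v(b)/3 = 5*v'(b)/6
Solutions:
 v(b) = C1*exp(8*b/5)


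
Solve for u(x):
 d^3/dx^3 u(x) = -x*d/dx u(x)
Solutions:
 u(x) = C1 + Integral(C2*airyai(-x) + C3*airybi(-x), x)


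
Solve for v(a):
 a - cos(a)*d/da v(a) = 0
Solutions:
 v(a) = C1 + Integral(a/cos(a), a)


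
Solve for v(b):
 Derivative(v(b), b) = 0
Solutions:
 v(b) = C1


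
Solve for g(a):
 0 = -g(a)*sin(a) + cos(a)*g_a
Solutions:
 g(a) = C1/cos(a)


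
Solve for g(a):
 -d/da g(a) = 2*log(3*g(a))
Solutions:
 Integral(1/(log(_y) + log(3)), (_y, g(a)))/2 = C1 - a


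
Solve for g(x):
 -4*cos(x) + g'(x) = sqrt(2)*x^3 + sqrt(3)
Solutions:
 g(x) = C1 + sqrt(2)*x^4/4 + sqrt(3)*x + 4*sin(x)


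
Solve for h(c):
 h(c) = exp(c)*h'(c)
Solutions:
 h(c) = C1*exp(-exp(-c))


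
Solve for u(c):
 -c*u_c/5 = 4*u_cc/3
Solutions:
 u(c) = C1 + C2*erf(sqrt(30)*c/20)


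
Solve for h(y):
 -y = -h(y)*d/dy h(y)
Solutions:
 h(y) = -sqrt(C1 + y^2)
 h(y) = sqrt(C1 + y^2)


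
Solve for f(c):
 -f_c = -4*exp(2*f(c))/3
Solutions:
 f(c) = log(-1/(C1 + 4*c))/2 - log(2) + log(6)/2
 f(c) = log(-sqrt(-1/(C1 + 4*c))) - log(2) + log(6)/2


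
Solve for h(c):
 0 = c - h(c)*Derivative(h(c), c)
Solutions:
 h(c) = -sqrt(C1 + c^2)
 h(c) = sqrt(C1 + c^2)


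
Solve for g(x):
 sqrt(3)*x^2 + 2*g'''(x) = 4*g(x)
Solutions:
 g(x) = C3*exp(2^(1/3)*x) + sqrt(3)*x^2/4 + (C1*sin(2^(1/3)*sqrt(3)*x/2) + C2*cos(2^(1/3)*sqrt(3)*x/2))*exp(-2^(1/3)*x/2)


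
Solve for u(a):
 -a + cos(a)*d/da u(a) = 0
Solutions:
 u(a) = C1 + Integral(a/cos(a), a)


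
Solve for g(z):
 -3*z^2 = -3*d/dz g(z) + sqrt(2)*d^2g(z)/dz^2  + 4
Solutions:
 g(z) = C1 + C2*exp(3*sqrt(2)*z/2) + z^3/3 + sqrt(2)*z^2/3 + 16*z/9


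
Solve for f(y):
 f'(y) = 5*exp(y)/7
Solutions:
 f(y) = C1 + 5*exp(y)/7


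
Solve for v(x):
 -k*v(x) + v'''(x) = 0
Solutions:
 v(x) = C1*exp(k^(1/3)*x) + C2*exp(k^(1/3)*x*(-1 + sqrt(3)*I)/2) + C3*exp(-k^(1/3)*x*(1 + sqrt(3)*I)/2)


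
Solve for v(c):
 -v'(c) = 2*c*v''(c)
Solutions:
 v(c) = C1 + C2*sqrt(c)


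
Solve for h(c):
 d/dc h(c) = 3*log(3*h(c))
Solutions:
 -Integral(1/(log(_y) + log(3)), (_y, h(c)))/3 = C1 - c


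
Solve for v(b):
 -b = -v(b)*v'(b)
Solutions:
 v(b) = -sqrt(C1 + b^2)
 v(b) = sqrt(C1 + b^2)


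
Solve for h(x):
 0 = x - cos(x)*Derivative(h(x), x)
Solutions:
 h(x) = C1 + Integral(x/cos(x), x)


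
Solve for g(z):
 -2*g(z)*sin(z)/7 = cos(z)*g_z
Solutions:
 g(z) = C1*cos(z)^(2/7)


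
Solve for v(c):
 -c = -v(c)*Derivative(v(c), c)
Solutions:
 v(c) = -sqrt(C1 + c^2)
 v(c) = sqrt(C1 + c^2)


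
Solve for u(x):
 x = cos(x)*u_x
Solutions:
 u(x) = C1 + Integral(x/cos(x), x)


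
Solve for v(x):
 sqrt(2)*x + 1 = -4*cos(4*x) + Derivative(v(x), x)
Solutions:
 v(x) = C1 + sqrt(2)*x^2/2 + x + sin(4*x)


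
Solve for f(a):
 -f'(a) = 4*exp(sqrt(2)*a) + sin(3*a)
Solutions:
 f(a) = C1 - 2*sqrt(2)*exp(sqrt(2)*a) + cos(3*a)/3


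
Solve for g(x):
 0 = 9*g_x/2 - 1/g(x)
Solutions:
 g(x) = -sqrt(C1 + 4*x)/3
 g(x) = sqrt(C1 + 4*x)/3


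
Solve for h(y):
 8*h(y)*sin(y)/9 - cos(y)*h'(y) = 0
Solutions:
 h(y) = C1/cos(y)^(8/9)


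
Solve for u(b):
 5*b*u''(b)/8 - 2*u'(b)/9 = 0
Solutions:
 u(b) = C1 + C2*b^(61/45)


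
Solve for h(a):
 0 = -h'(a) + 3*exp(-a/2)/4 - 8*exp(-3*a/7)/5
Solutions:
 h(a) = C1 - 3*exp(-a/2)/2 + 56*exp(-3*a/7)/15


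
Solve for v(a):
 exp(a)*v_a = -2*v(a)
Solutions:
 v(a) = C1*exp(2*exp(-a))


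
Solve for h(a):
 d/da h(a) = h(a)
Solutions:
 h(a) = C1*exp(a)


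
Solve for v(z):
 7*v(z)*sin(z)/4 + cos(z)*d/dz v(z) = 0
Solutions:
 v(z) = C1*cos(z)^(7/4)


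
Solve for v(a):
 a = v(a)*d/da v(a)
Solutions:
 v(a) = -sqrt(C1 + a^2)
 v(a) = sqrt(C1 + a^2)


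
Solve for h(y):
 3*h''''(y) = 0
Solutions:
 h(y) = C1 + C2*y + C3*y^2 + C4*y^3


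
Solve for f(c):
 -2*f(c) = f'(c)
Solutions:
 f(c) = C1*exp(-2*c)


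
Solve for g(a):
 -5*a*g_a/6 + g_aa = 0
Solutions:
 g(a) = C1 + C2*erfi(sqrt(15)*a/6)


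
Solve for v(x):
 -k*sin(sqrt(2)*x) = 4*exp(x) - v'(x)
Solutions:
 v(x) = C1 - sqrt(2)*k*cos(sqrt(2)*x)/2 + 4*exp(x)


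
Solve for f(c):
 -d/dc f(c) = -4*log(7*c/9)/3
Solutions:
 f(c) = C1 + 4*c*log(c)/3 - 8*c*log(3)/3 - 4*c/3 + 4*c*log(7)/3


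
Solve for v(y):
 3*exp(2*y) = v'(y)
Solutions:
 v(y) = C1 + 3*exp(2*y)/2


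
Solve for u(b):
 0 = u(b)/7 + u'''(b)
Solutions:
 u(b) = C3*exp(-7^(2/3)*b/7) + (C1*sin(sqrt(3)*7^(2/3)*b/14) + C2*cos(sqrt(3)*7^(2/3)*b/14))*exp(7^(2/3)*b/14)


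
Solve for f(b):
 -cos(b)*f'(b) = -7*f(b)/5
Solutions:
 f(b) = C1*(sin(b) + 1)^(7/10)/(sin(b) - 1)^(7/10)


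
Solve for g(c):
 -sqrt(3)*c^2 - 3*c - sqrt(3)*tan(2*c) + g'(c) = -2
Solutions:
 g(c) = C1 + sqrt(3)*c^3/3 + 3*c^2/2 - 2*c - sqrt(3)*log(cos(2*c))/2


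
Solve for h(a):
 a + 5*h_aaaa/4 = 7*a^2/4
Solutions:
 h(a) = C1 + C2*a + C3*a^2 + C4*a^3 + 7*a^6/1800 - a^5/150


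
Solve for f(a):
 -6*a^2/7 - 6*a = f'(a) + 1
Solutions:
 f(a) = C1 - 2*a^3/7 - 3*a^2 - a


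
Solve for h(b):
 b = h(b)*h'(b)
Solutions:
 h(b) = -sqrt(C1 + b^2)
 h(b) = sqrt(C1 + b^2)


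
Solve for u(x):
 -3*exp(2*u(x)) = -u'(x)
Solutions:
 u(x) = log(-sqrt(-1/(C1 + 3*x))) - log(2)/2
 u(x) = log(-1/(C1 + 3*x))/2 - log(2)/2


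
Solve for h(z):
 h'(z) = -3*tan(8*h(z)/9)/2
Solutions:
 h(z) = -9*asin(C1*exp(-4*z/3))/8 + 9*pi/8
 h(z) = 9*asin(C1*exp(-4*z/3))/8


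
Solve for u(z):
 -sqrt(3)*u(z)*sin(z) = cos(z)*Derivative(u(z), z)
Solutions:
 u(z) = C1*cos(z)^(sqrt(3))


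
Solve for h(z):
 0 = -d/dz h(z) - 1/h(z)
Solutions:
 h(z) = -sqrt(C1 - 2*z)
 h(z) = sqrt(C1 - 2*z)


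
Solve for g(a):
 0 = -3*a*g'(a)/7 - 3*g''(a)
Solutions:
 g(a) = C1 + C2*erf(sqrt(14)*a/14)


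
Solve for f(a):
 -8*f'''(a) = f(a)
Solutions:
 f(a) = C3*exp(-a/2) + (C1*sin(sqrt(3)*a/4) + C2*cos(sqrt(3)*a/4))*exp(a/4)


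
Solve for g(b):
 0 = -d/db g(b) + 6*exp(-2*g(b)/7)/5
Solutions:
 g(b) = 7*log(-sqrt(C1 + 6*b)) - 7*log(35) + 7*log(70)/2
 g(b) = 7*log(C1 + 6*b)/2 - 7*log(35) + 7*log(70)/2


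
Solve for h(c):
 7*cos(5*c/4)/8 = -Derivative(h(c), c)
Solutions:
 h(c) = C1 - 7*sin(5*c/4)/10


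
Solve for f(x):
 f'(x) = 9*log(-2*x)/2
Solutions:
 f(x) = C1 + 9*x*log(-x)/2 + 9*x*(-1 + log(2))/2


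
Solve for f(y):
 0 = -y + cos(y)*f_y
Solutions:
 f(y) = C1 + Integral(y/cos(y), y)


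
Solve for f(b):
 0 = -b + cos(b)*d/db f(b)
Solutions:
 f(b) = C1 + Integral(b/cos(b), b)


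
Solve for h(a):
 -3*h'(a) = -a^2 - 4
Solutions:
 h(a) = C1 + a^3/9 + 4*a/3


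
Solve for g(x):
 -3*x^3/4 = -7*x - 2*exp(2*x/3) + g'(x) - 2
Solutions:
 g(x) = C1 - 3*x^4/16 + 7*x^2/2 + 2*x + 3*exp(2*x/3)


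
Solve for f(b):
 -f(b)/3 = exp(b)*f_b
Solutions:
 f(b) = C1*exp(exp(-b)/3)


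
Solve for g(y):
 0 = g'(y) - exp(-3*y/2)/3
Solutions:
 g(y) = C1 - 2*exp(-3*y/2)/9


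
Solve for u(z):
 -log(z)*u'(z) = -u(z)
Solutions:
 u(z) = C1*exp(li(z))


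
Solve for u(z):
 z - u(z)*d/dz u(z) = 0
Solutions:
 u(z) = -sqrt(C1 + z^2)
 u(z) = sqrt(C1 + z^2)


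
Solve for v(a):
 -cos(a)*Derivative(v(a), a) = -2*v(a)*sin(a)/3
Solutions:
 v(a) = C1/cos(a)^(2/3)


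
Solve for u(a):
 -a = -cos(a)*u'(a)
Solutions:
 u(a) = C1 + Integral(a/cos(a), a)


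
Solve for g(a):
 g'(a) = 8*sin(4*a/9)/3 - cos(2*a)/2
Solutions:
 g(a) = C1 - sin(2*a)/4 - 6*cos(4*a/9)


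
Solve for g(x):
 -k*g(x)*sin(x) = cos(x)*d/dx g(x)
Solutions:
 g(x) = C1*exp(k*log(cos(x)))


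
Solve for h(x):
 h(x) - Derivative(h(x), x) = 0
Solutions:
 h(x) = C1*exp(x)


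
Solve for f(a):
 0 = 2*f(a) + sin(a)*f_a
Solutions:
 f(a) = C1*(cos(a) + 1)/(cos(a) - 1)


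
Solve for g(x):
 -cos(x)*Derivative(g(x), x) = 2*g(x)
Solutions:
 g(x) = C1*(sin(x) - 1)/(sin(x) + 1)


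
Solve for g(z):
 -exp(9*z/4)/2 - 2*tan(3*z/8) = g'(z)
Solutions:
 g(z) = C1 - 2*exp(9*z/4)/9 + 16*log(cos(3*z/8))/3


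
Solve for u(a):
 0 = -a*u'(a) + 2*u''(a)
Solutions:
 u(a) = C1 + C2*erfi(a/2)


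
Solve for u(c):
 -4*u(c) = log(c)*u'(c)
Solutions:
 u(c) = C1*exp(-4*li(c))


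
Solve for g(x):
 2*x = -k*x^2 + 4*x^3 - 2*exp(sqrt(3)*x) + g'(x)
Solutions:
 g(x) = C1 + k*x^3/3 - x^4 + x^2 + 2*sqrt(3)*exp(sqrt(3)*x)/3


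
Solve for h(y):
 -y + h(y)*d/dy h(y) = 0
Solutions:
 h(y) = -sqrt(C1 + y^2)
 h(y) = sqrt(C1 + y^2)


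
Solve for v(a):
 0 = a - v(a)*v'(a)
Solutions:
 v(a) = -sqrt(C1 + a^2)
 v(a) = sqrt(C1 + a^2)


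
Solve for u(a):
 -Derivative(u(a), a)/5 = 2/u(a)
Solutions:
 u(a) = -sqrt(C1 - 20*a)
 u(a) = sqrt(C1 - 20*a)


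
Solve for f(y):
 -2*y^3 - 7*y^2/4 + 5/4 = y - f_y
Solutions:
 f(y) = C1 + y^4/2 + 7*y^3/12 + y^2/2 - 5*y/4


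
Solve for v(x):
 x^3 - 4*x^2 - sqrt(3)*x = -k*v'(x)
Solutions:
 v(x) = C1 - x^4/(4*k) + 4*x^3/(3*k) + sqrt(3)*x^2/(2*k)


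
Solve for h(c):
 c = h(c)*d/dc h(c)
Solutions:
 h(c) = -sqrt(C1 + c^2)
 h(c) = sqrt(C1 + c^2)


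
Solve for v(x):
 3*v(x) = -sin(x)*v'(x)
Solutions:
 v(x) = C1*(cos(x) + 1)^(3/2)/(cos(x) - 1)^(3/2)


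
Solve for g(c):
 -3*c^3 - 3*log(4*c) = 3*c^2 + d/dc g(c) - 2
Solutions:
 g(c) = C1 - 3*c^4/4 - c^3 - 3*c*log(c) - c*log(64) + 5*c


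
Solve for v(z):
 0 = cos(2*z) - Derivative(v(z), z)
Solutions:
 v(z) = C1 + sin(2*z)/2


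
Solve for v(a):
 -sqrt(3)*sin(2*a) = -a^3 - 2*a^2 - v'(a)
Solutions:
 v(a) = C1 - a^4/4 - 2*a^3/3 - sqrt(3)*cos(2*a)/2


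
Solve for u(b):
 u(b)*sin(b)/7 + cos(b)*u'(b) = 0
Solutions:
 u(b) = C1*cos(b)^(1/7)


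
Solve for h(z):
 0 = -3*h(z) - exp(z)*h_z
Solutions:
 h(z) = C1*exp(3*exp(-z))


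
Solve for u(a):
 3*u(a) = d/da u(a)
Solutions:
 u(a) = C1*exp(3*a)


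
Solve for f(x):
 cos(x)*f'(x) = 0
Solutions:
 f(x) = C1


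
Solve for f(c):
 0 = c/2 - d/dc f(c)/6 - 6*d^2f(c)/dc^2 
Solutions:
 f(c) = C1 + C2*exp(-c/36) + 3*c^2/2 - 108*c


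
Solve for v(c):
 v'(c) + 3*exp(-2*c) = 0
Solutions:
 v(c) = C1 + 3*exp(-2*c)/2


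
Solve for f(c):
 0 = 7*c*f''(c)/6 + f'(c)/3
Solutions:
 f(c) = C1 + C2*c^(5/7)


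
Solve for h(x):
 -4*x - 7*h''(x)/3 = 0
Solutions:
 h(x) = C1 + C2*x - 2*x^3/7


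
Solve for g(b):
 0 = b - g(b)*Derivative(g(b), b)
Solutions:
 g(b) = -sqrt(C1 + b^2)
 g(b) = sqrt(C1 + b^2)


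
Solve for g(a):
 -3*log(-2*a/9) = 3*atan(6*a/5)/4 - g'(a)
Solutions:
 g(a) = C1 + 3*a*log(-a) + 3*a*atan(6*a/5)/4 - 6*a*log(3) - 3*a + 3*a*log(2) - 5*log(36*a^2 + 25)/16


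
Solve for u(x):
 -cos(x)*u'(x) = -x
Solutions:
 u(x) = C1 + Integral(x/cos(x), x)


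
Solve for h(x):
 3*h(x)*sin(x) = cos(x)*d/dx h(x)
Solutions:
 h(x) = C1/cos(x)^3


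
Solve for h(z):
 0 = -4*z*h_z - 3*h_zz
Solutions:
 h(z) = C1 + C2*erf(sqrt(6)*z/3)


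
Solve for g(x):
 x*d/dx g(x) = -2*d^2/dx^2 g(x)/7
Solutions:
 g(x) = C1 + C2*erf(sqrt(7)*x/2)


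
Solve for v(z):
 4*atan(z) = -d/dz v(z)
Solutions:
 v(z) = C1 - 4*z*atan(z) + 2*log(z^2 + 1)


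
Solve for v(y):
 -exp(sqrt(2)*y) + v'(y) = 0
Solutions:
 v(y) = C1 + sqrt(2)*exp(sqrt(2)*y)/2


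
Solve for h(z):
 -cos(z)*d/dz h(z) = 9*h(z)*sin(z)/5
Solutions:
 h(z) = C1*cos(z)^(9/5)


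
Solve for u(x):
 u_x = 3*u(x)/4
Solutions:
 u(x) = C1*exp(3*x/4)


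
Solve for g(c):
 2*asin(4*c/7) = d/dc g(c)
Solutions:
 g(c) = C1 + 2*c*asin(4*c/7) + sqrt(49 - 16*c^2)/2


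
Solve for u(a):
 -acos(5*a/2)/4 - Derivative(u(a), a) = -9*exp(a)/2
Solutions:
 u(a) = C1 - a*acos(5*a/2)/4 + sqrt(4 - 25*a^2)/20 + 9*exp(a)/2


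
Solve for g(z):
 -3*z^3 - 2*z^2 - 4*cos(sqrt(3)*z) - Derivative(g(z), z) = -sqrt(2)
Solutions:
 g(z) = C1 - 3*z^4/4 - 2*z^3/3 + sqrt(2)*z - 4*sqrt(3)*sin(sqrt(3)*z)/3


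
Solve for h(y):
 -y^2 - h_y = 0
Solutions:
 h(y) = C1 - y^3/3


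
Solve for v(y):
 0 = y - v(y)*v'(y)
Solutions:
 v(y) = -sqrt(C1 + y^2)
 v(y) = sqrt(C1 + y^2)


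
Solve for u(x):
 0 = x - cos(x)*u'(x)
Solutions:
 u(x) = C1 + Integral(x/cos(x), x)


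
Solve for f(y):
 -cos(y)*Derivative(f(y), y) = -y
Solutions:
 f(y) = C1 + Integral(y/cos(y), y)


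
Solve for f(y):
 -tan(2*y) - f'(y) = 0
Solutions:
 f(y) = C1 + log(cos(2*y))/2


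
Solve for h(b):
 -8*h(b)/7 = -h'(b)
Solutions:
 h(b) = C1*exp(8*b/7)


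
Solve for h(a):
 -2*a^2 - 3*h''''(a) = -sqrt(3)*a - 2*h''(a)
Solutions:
 h(a) = C1 + C2*a + C3*exp(-sqrt(6)*a/3) + C4*exp(sqrt(6)*a/3) + a^4/12 - sqrt(3)*a^3/12 + 3*a^2/2


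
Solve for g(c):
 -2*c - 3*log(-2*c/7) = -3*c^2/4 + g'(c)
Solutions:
 g(c) = C1 + c^3/4 - c^2 - 3*c*log(-c) + 3*c*(-log(2) + 1 + log(7))


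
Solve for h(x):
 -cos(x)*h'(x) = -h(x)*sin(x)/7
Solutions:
 h(x) = C1/cos(x)^(1/7)


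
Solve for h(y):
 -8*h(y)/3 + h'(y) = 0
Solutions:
 h(y) = C1*exp(8*y/3)


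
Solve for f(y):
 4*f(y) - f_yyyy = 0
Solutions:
 f(y) = C1*exp(-sqrt(2)*y) + C2*exp(sqrt(2)*y) + C3*sin(sqrt(2)*y) + C4*cos(sqrt(2)*y)


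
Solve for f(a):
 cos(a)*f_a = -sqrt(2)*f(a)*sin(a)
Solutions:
 f(a) = C1*cos(a)^(sqrt(2))


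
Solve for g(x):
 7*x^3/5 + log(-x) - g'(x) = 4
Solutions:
 g(x) = C1 + 7*x^4/20 + x*log(-x) - 5*x


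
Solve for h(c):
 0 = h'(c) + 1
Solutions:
 h(c) = C1 - c


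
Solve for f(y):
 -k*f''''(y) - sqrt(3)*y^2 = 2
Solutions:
 f(y) = C1 + C2*y + C3*y^2 + C4*y^3 - sqrt(3)*y^6/(360*k) - y^4/(12*k)


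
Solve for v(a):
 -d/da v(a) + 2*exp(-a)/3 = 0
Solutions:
 v(a) = C1 - 2*exp(-a)/3


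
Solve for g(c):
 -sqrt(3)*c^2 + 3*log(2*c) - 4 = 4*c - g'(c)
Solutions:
 g(c) = C1 + sqrt(3)*c^3/3 + 2*c^2 - 3*c*log(c) - c*log(8) + 7*c


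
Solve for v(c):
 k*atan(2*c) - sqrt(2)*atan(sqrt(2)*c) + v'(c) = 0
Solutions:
 v(c) = C1 - k*(c*atan(2*c) - log(4*c^2 + 1)/4) + sqrt(2)*(c*atan(sqrt(2)*c) - sqrt(2)*log(2*c^2 + 1)/4)


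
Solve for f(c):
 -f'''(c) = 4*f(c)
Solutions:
 f(c) = C3*exp(-2^(2/3)*c) + (C1*sin(2^(2/3)*sqrt(3)*c/2) + C2*cos(2^(2/3)*sqrt(3)*c/2))*exp(2^(2/3)*c/2)


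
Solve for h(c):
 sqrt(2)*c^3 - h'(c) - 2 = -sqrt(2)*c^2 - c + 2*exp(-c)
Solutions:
 h(c) = C1 + sqrt(2)*c^4/4 + sqrt(2)*c^3/3 + c^2/2 - 2*c + 2*exp(-c)


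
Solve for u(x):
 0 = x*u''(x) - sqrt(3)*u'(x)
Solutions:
 u(x) = C1 + C2*x^(1 + sqrt(3))


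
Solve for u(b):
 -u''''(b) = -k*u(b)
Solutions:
 u(b) = C1*exp(-b*k^(1/4)) + C2*exp(b*k^(1/4)) + C3*exp(-I*b*k^(1/4)) + C4*exp(I*b*k^(1/4))


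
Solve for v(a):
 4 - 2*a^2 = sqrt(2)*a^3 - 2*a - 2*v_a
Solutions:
 v(a) = C1 + sqrt(2)*a^4/8 + a^3/3 - a^2/2 - 2*a


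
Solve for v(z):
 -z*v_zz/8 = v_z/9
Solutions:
 v(z) = C1 + C2*z^(1/9)


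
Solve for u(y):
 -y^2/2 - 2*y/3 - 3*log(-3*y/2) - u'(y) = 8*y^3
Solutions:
 u(y) = C1 - 2*y^4 - y^3/6 - y^2/3 - 3*y*log(-y) + 3*y*(-log(3) + log(2) + 1)


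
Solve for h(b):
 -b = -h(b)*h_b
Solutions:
 h(b) = -sqrt(C1 + b^2)
 h(b) = sqrt(C1 + b^2)


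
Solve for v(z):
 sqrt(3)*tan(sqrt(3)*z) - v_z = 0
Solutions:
 v(z) = C1 - log(cos(sqrt(3)*z))


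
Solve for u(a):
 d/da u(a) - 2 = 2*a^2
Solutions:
 u(a) = C1 + 2*a^3/3 + 2*a


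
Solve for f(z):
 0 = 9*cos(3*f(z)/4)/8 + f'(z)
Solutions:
 9*z/8 - 2*log(sin(3*f(z)/4) - 1)/3 + 2*log(sin(3*f(z)/4) + 1)/3 = C1


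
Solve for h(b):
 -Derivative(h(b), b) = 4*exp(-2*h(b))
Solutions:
 h(b) = log(-sqrt(C1 - 8*b))
 h(b) = log(C1 - 8*b)/2


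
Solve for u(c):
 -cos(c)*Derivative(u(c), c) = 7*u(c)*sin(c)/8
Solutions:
 u(c) = C1*cos(c)^(7/8)


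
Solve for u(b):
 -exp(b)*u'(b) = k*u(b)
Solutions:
 u(b) = C1*exp(k*exp(-b))


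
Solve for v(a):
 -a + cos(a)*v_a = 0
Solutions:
 v(a) = C1 + Integral(a/cos(a), a)


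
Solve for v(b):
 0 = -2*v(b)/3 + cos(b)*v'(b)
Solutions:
 v(b) = C1*(sin(b) + 1)^(1/3)/(sin(b) - 1)^(1/3)


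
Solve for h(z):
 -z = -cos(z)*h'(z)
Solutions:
 h(z) = C1 + Integral(z/cos(z), z)


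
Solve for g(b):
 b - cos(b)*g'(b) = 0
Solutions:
 g(b) = C1 + Integral(b/cos(b), b)


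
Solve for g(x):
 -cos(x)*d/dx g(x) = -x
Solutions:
 g(x) = C1 + Integral(x/cos(x), x)


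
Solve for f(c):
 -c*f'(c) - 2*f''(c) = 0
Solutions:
 f(c) = C1 + C2*erf(c/2)


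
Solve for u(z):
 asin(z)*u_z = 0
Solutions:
 u(z) = C1


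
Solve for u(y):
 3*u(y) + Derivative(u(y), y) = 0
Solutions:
 u(y) = C1*exp(-3*y)


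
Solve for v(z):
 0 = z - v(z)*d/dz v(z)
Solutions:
 v(z) = -sqrt(C1 + z^2)
 v(z) = sqrt(C1 + z^2)


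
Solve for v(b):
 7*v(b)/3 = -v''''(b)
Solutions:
 v(b) = (C1*sin(sqrt(2)*3^(3/4)*7^(1/4)*b/6) + C2*cos(sqrt(2)*3^(3/4)*7^(1/4)*b/6))*exp(-sqrt(2)*3^(3/4)*7^(1/4)*b/6) + (C3*sin(sqrt(2)*3^(3/4)*7^(1/4)*b/6) + C4*cos(sqrt(2)*3^(3/4)*7^(1/4)*b/6))*exp(sqrt(2)*3^(3/4)*7^(1/4)*b/6)


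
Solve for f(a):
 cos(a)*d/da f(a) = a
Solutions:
 f(a) = C1 + Integral(a/cos(a), a)


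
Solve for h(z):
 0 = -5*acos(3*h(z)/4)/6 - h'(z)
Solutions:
 Integral(1/acos(3*_y/4), (_y, h(z))) = C1 - 5*z/6


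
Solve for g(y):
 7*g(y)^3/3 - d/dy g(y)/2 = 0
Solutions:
 g(y) = -sqrt(6)*sqrt(-1/(C1 + 14*y))/2
 g(y) = sqrt(6)*sqrt(-1/(C1 + 14*y))/2


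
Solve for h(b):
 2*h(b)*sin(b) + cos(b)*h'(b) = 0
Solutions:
 h(b) = C1*cos(b)^2


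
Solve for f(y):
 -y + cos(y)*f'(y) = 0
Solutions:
 f(y) = C1 + Integral(y/cos(y), y)


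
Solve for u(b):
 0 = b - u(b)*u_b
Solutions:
 u(b) = -sqrt(C1 + b^2)
 u(b) = sqrt(C1 + b^2)


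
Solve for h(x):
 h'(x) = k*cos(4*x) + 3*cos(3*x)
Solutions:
 h(x) = C1 + k*sin(4*x)/4 + sin(3*x)


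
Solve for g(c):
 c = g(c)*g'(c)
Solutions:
 g(c) = -sqrt(C1 + c^2)
 g(c) = sqrt(C1 + c^2)


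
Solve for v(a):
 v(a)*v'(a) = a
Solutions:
 v(a) = -sqrt(C1 + a^2)
 v(a) = sqrt(C1 + a^2)


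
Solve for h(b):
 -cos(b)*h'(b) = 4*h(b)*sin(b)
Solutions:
 h(b) = C1*cos(b)^4


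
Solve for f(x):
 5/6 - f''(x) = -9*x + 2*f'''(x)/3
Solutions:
 f(x) = C1 + C2*x + C3*exp(-3*x/2) + 3*x^3/2 - 31*x^2/12


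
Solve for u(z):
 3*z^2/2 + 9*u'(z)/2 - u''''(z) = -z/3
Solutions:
 u(z) = C1 + C4*exp(6^(2/3)*z/2) - z^3/9 - z^2/27 + (C2*sin(3*2^(2/3)*3^(1/6)*z/4) + C3*cos(3*2^(2/3)*3^(1/6)*z/4))*exp(-6^(2/3)*z/4)


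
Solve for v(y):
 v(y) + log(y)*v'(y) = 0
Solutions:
 v(y) = C1*exp(-li(y))


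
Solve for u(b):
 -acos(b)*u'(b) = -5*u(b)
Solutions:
 u(b) = C1*exp(5*Integral(1/acos(b), b))


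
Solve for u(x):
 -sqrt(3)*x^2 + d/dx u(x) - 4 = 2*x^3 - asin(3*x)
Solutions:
 u(x) = C1 + x^4/2 + sqrt(3)*x^3/3 - x*asin(3*x) + 4*x - sqrt(1 - 9*x^2)/3


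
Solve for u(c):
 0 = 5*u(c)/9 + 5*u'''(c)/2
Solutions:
 u(c) = C3*exp(-6^(1/3)*c/3) + (C1*sin(2^(1/3)*3^(5/6)*c/6) + C2*cos(2^(1/3)*3^(5/6)*c/6))*exp(6^(1/3)*c/6)


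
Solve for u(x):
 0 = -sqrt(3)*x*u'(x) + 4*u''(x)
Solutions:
 u(x) = C1 + C2*erfi(sqrt(2)*3^(1/4)*x/4)


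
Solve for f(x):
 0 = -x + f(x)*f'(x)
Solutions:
 f(x) = -sqrt(C1 + x^2)
 f(x) = sqrt(C1 + x^2)


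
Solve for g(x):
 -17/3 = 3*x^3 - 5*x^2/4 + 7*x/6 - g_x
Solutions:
 g(x) = C1 + 3*x^4/4 - 5*x^3/12 + 7*x^2/12 + 17*x/3


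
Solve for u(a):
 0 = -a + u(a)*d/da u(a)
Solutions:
 u(a) = -sqrt(C1 + a^2)
 u(a) = sqrt(C1 + a^2)


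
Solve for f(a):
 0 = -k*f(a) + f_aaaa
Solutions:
 f(a) = C1*exp(-a*k^(1/4)) + C2*exp(a*k^(1/4)) + C3*exp(-I*a*k^(1/4)) + C4*exp(I*a*k^(1/4))


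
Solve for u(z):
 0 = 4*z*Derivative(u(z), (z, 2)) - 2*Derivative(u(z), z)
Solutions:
 u(z) = C1 + C2*z^(3/2)


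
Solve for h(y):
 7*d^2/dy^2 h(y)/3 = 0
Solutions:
 h(y) = C1 + C2*y


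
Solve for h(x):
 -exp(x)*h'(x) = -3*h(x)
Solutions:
 h(x) = C1*exp(-3*exp(-x))


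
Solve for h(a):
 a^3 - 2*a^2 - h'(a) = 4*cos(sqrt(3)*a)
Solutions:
 h(a) = C1 + a^4/4 - 2*a^3/3 - 4*sqrt(3)*sin(sqrt(3)*a)/3
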